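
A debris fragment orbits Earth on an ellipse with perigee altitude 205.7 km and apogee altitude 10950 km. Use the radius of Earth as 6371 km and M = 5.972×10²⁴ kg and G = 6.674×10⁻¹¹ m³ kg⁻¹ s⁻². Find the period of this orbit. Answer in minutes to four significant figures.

T ≈ 216.7 minutes

μ = GM = 6.674×10⁻¹¹ × 5.972×10²⁴ = 3.986×10¹⁴ m³/s².
r_p = 6371 + 205.7 = 6576.7 km = 6.5767×10⁶ m.
r_a = 6371 + 10950 = 17321 km = 1.7321×10⁷ m.
Semi-major axis a = (r_p + r_a)/2 = (6576.7 + 17321)/2 = 11949 km = 1.195×10⁷ m.
By Kepler's third law T = 2π√(a³/μ) = 2π × 2.069×10³ = 1.300×10⁴ s.
= 216.7 minutes.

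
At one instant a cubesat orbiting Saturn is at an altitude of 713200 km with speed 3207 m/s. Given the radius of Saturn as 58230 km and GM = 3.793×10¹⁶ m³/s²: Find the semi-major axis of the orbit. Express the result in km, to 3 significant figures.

r = 58230 + 713200 = 7.7143×10⁵ km = 7.714×10⁸ m.
Specific orbital energy ε = v²/2 − μ/r = (3207)²/2 − 3.793×10¹⁶/7.714×10⁸ = -4.403×10⁷ J/kg.
Since ε = −μ/(2a), a = −μ/(2ε) = 4.308×10⁸ m = 4.3077×10⁵ km.

a ≈ 4.31×10⁵ km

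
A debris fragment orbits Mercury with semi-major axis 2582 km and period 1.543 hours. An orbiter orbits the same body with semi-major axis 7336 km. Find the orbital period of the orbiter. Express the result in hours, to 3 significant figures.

T₂ ≈ 7.39 hours

Kepler's third law: T² ∝ a³, so T₂ = T₁ (a₂/a₁)^(3/2).
a₂/a₁ = 2.841, (a₂/a₁)^(3/2) = 4.789.
T₂ = 1.543 × 4.789 = 7.390 hours.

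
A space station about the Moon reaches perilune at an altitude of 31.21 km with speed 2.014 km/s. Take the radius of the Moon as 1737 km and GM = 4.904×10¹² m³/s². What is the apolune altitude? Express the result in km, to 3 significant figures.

r_p = 1737 + 31.21 = 1768.2 km = 1.768×10⁶ m.
Specific energy ε = v²/2 − μ/r = -7.453×10⁵ J/kg, so a = −μ/(2ε) = 3.290×10⁶ m.
The apsides satisfy r_p + r_a = 2a, so the apolune radius is 2a − r_p = 4.811×10⁶ m = 4811.4 km.
Apolune altitude = 4811.4 − 1737 = 3074.4 km.

apolune altitude ≈ 3070 km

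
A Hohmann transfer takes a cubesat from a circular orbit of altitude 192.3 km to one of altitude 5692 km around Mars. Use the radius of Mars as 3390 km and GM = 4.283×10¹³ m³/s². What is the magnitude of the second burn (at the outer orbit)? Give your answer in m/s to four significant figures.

Δv ≈ 538.2 m/s

r₁ = 3390 + 192.3 = 3582.3 km = 3.5823×10⁶ m.
r₂ = 3390 + 5692 = 9082.0 km = 9.0820×10⁶ m.
Transfer ellipse a_t = (r₁ + r₂)/2 = 6.332×10⁶ m.
At r₁: circular v_c1 = √(μ/r₁) = 3458 m/s; transfer-periapsis v_p = √[μ(2/r₁ − 1/a_t)] = 4141 m/s.
At r₂: circular v_c2 = √(μ/r₂) = 2172 m/s; transfer-apoapsis v_a = √[μ(2/r₂ − 1/a_t)] = 1633 m/s.
Δv₂ = v_c2 − v_a = 538.2 m/s.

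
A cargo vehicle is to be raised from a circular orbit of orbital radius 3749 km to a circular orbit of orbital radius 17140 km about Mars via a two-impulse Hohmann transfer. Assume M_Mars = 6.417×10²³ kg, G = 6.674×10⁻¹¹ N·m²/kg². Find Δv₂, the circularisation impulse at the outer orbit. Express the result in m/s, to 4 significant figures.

μ = GM = 6.674×10⁻¹¹ × 6.417×10²³ = 4.283×10¹³ m³/s².
r₁ = 3749 km = 3.749×10⁶ m.
r₂ = 17140 km = 1.714×10⁷ m.
Transfer ellipse a_t = (r₁ + r₂)/2 = 1.044×10⁷ m.
At r₁: circular v_c1 = √(μ/r₁) = 3380 m/s; transfer-periapsis v_p = √[μ(2/r₁ − 1/a_t)] = 4330 m/s.
At r₂: circular v_c2 = √(μ/r₂) = 1581 m/s; transfer-apoapsis v_a = √[μ(2/r₂ − 1/a_t)] = 947.0 m/s.
Δv₂ = v_c2 − v_a = 633.7 m/s.

Δv ≈ 633.7 m/s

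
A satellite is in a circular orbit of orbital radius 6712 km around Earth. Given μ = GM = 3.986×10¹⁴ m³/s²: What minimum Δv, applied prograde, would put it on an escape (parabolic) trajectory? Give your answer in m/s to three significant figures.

r = 6712 km = 6.712×10⁶ m.
Circular speed v_c = √(μ/r) = 7706 m/s.
Escape speed v_esc = √(2μ/r) = √2 × v_c = 10900 m/s.
Δv = v_esc − v_c = 3192 m/s.

Δv ≈ 3190 m/s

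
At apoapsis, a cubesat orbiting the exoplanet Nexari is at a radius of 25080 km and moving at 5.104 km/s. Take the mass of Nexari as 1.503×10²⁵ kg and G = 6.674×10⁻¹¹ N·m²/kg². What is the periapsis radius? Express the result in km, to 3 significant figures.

periapsis radius ≈ 12100 km

μ = GM = 6.674×10⁻¹¹ × 1.503×10²⁵ = 1.003×10¹⁵ m³/s².
r_a = 2.508×10⁷ m.
Specific energy ε = v²/2 − μ/r = -2.697×10⁷ J/kg, so a = −μ/(2ε) = 1.860×10⁷ m.
The apsides satisfy r_p + r_a = 2a, so the periapsis radius is 2a − r_a = 1.211×10⁷ m = 12112 km.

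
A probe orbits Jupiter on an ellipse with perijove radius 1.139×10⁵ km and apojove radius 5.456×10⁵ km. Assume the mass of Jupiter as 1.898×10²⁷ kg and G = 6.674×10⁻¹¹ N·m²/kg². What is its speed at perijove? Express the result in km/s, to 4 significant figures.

v ≈ 42.90 km/s

μ = GM = 6.674×10⁻¹¹ × 1.898×10²⁷ = 1.267×10¹⁷ m³/s².
Semi-major axis a = (r_p + r_a)/2 = 3.2975×10⁵ km = 3.298×10⁸ m.
Vis-viva: v² = μ(2/r − 1/a) = 1.267×10¹⁷ × (1.756×10⁻⁸ − 3.033×10⁻⁹) = 1.840×10⁹ m²/s².
v = 42900 m/s = 42.90 km/s.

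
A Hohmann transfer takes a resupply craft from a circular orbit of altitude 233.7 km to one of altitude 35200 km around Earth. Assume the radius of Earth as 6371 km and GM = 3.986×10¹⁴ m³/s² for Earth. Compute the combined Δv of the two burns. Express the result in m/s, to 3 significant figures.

r₁ = 6371 + 233.7 = 6604.7 km = 6.6047×10⁶ m.
r₂ = 6371 + 35200 = 41571 km = 4.1571×10⁷ m.
Transfer ellipse a_t = (r₁ + r₂)/2 = 2.409×10⁷ m.
At r₁: circular v_c1 = √(μ/r₁) = 7769 m/s; transfer-perigee v_p = √[μ(2/r₁ − 1/a_t)] = 10210 m/s.
Δv₁ = v_p − v_c1 = 2437 m/s.
At r₂: circular v_c2 = √(μ/r₂) = 3097 m/s; transfer-apogee v_a = √[μ(2/r₂ − 1/a_t)] = 1621 m/s.
Δv₂ = v_c2 − v_a = 1475 m/s.
Total Δv = Δv₁ + Δv₂ = 3912 m/s.

Δv_total ≈ 3910 m/s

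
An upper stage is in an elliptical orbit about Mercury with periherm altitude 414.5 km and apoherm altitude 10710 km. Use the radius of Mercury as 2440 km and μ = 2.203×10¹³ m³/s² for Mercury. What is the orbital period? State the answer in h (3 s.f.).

T ≈ 8.42 h

r_p = 2440 + 414.5 = 2854.5 km = 2.8545×10⁶ m.
r_a = 2440 + 10710 = 13150 km = 1.3150×10⁷ m.
Semi-major axis a = (r_p + r_a)/2 = (2854.5 + 13150)/2 = 8002.2 km = 8.002×10⁶ m.
By Kepler's third law T = 2π√(a³/μ) = 2π × 4.823×10³ = 3.030×10⁴ s.
= 8.418 h.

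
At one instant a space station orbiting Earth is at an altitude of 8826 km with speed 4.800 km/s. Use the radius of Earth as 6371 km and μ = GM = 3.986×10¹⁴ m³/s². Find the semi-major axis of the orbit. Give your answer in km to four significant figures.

a ≈ 13550 km

r = 6371 + 8826 = 15197 km = 1.520×10⁷ m.
Vis-viva rearranged: 1/a = 2/r − v²/μ = 1.316×10⁻⁷ − 5.780×10⁻⁸ = 7.380×10⁻⁸ m⁻¹.
a = 1.355×10⁷ m = 13550 km.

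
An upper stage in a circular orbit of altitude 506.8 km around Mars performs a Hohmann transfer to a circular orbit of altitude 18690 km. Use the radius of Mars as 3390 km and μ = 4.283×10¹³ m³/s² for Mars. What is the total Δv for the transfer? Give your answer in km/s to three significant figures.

Δv_total ≈ 1.64 km/s

r₁ = 3390 + 506.8 = 3896.8 km = 3.8968×10⁶ m.
r₂ = 3390 + 18690 = 22080 km = 2.2080×10⁷ m.
Transfer ellipse a_t = (r₁ + r₂)/2 = 1.299×10⁷ m.
At r₁: circular v_c1 = √(μ/r₁) = 3315 m/s; transfer-periapsis v_p = √[μ(2/r₁ − 1/a_t)] = 4323 m/s.
Δv₁ = v_p − v_c1 = 1007 m/s.
At r₂: circular v_c2 = √(μ/r₂) = 1393 m/s; transfer-apoapsis v_a = √[μ(2/r₂ − 1/a_t)] = 762.9 m/s.
Δv₂ = v_c2 − v_a = 629.9 m/s.
Total Δv = Δv₁ + Δv₂ = 1637 m/s = 1.637 km/s.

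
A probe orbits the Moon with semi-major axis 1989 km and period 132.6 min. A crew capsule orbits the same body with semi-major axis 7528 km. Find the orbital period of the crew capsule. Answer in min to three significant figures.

T₂ ≈ 976 min

Kepler's third law: T² ∝ a³, so T₂ = T₁ (a₂/a₁)^(3/2).
a₂/a₁ = 3.785, (a₂/a₁)^(3/2) = 7.363.
T₂ = 132.6 × 7.363 = 976.4 min.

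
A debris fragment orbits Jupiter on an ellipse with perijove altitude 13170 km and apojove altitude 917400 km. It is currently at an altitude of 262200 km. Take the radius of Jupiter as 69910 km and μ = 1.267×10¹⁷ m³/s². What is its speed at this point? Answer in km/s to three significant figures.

r_p = 69910 + 13170 = 83080 km = 8.3080×10⁷ m.
r_a = 69910 + 917400 = 987310 km = 9.8731×10⁸ m.
r = 69910 + 262200 = 3.3211×10⁵ km = 3.321×10⁸ m.
Semi-major axis a = (r_p + r_a)/2 = 5.3520×10⁵ km = 5.352×10⁸ m.
Vis-viva: v² = μ(2/r − 1/a) = 1.267×10¹⁷ × (6.022×10⁻⁹ − 1.868×10⁻⁹) = 5.263×10⁸ m²/s².
v = 22940 m/s = 22.94 km/s.

v ≈ 22.9 km/s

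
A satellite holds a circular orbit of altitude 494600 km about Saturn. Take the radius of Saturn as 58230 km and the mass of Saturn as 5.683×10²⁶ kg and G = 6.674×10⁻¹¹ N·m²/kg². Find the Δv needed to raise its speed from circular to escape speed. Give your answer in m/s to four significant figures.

μ = GM = 6.674×10⁻¹¹ × 5.683×10²⁶ = 3.793×10¹⁶ m³/s².
r = 58230 + 494600 = 552830 km = 5.5283×10⁸ m.
Circular speed v_c = √(μ/r) = 8283 m/s.
Escape speed v_esc = √(2μ/r) = √2 × v_c = 11710 m/s.
Δv = v_esc − v_c = 3431 m/s.

Δv ≈ 3431 m/s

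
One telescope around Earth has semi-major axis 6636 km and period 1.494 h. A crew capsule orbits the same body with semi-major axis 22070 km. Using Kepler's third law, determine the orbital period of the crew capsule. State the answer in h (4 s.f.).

Kepler's third law: T² ∝ a³, so T₂ = T₁ (a₂/a₁)^(3/2).
a₂/a₁ = 3.326, (a₂/a₁)^(3/2) = 6.065.
T₂ = 1.494 × 6.065 = 9.061 h.

T₂ ≈ 9.061 h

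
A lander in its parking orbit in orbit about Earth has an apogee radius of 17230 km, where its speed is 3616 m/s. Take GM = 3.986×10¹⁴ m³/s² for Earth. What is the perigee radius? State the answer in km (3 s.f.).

r_a = 1.723×10⁷ m.
Specific energy ε = v²/2 − μ/r = -1.660×10⁷ J/kg, so a = −μ/(2ε) = 1.201×10⁷ m.
The apsides satisfy r_p + r_a = 2a, so the perigee radius is 2a − r_a = 6.787×10⁶ m = 6787.3 km.

perigee radius ≈ 6790 km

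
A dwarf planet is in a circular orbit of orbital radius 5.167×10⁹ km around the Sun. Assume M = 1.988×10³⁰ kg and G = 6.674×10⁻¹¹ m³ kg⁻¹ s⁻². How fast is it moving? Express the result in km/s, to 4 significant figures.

v ≈ 5.067 km/s

μ = GM = 6.674×10⁻¹¹ × 1.988×10³⁰ = 1.327×10²⁰ m³/s².
r = 5.167×10⁹ km = 5.167×10¹² m.
For a circular orbit v = √(μ/r) = √(1.327×10²⁰ / 5.167×10¹²) = √(2.568×10⁷) = 5067 m/s.
That is 5.067 km/s.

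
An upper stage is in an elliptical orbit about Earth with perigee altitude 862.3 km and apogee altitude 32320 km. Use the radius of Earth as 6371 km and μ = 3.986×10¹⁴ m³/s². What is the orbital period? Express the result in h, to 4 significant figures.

T ≈ 9.619 h

r_p = 6371 + 862.3 = 7233.3 km = 7.2333×10⁶ m.
r_a = 6371 + 32320 = 38691 km = 3.8691×10⁷ m.
Semi-major axis a = (r_p + r_a)/2 = (7233.3 + 38691)/2 = 22962 km = 2.296×10⁷ m.
By Kepler's third law T = 2π√(a³/μ) = 2π × 5.511×10³ = 3.463×10⁴ s.
= 9.619 h.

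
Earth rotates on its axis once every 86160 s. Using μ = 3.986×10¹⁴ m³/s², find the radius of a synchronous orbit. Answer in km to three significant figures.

A synchronous orbit has period T, so by Kepler's third law a = (μT²/4π²)^(1/3).
μT²/4π² = 3.986×10¹⁴ × (8.616×10⁴)² / 39.48 = 7.495×10²² m³.
a = 4.216×10⁷ m = 42163 km.

r_sync ≈ 42200 km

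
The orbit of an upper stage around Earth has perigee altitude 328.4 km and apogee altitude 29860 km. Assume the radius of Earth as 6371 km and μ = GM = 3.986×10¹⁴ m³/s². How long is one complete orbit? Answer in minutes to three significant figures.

T ≈ 522 minutes

r_p = 6371 + 328.4 = 6699.4 km = 6.6994×10⁶ m.
r_a = 6371 + 29860 = 36231 km = 3.6231×10⁷ m.
Semi-major axis a = (r_p + r_a)/2 = (6699.4 + 36231)/2 = 21465 km = 2.147×10⁷ m.
By Kepler's third law T = 2π√(a³/μ) = 2π × 4.981×10³ = 3.130×10⁴ s.
= 521.6 minutes.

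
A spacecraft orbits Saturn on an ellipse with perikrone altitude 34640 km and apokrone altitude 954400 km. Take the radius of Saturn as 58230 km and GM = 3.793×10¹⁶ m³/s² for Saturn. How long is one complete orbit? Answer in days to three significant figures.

T ≈ 4.85 days

r_p = 58230 + 34640 = 92870 km = 9.2870×10⁷ m.
r_a = 58230 + 954400 = 1012600 km = 1.0126×10⁹ m.
Semi-major axis a = (r_p + r_a)/2 = (92870 + 1.0126×10⁶)/2 = 5.5275×10⁵ km = 5.528×10⁸ m.
By Kepler's third law T = 2π√(a³/μ) = 2π × 6.673×10⁴ = 4.193×10⁵ s.
= 4.853 days.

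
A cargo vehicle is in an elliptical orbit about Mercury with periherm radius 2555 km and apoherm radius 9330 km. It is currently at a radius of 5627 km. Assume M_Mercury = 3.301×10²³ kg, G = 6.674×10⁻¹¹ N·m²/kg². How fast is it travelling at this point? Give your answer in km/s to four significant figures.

μ = GM = 6.674×10⁻¹¹ × 3.301×10²³ = 2.203×10¹³ m³/s².
Semi-major axis a = (r_p + r_a)/2 = 5942.5 km = 5.942×10⁶ m.
Vis-viva: v² = μ(2/r − 1/a) = 2.203×10¹³ × (3.554×10⁻⁷ − 1.683×10⁻⁷) = 4.123×10⁶ m²/s².
v = 2031 m/s = 2.031 km/s.

v ≈ 2.031 km/s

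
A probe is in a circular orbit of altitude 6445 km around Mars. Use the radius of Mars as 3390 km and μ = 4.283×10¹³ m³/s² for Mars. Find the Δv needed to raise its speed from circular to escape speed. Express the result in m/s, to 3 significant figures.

Δv ≈ 864 m/s

r = 3390 + 6445 = 9835.0 km = 9.8350×10⁶ m.
Circular speed v_c = √(μ/r) = 2087 m/s.
Escape speed v_esc = √(2μ/r) = √2 × v_c = 2951 m/s.
Δv = v_esc − v_c = 864.4 m/s.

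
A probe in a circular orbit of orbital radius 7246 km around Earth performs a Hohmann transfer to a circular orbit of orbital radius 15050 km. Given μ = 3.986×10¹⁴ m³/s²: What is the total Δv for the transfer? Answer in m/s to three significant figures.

Δv_total ≈ 2200 m/s

r₁ = 7246 km = 7.246×10⁶ m.
r₂ = 15050 km = 1.505×10⁷ m.
Transfer ellipse a_t = (r₁ + r₂)/2 = 1.115×10⁷ m.
At r₁: circular v_c1 = √(μ/r₁) = 7417 m/s; transfer-perigee v_p = √[μ(2/r₁ − 1/a_t)] = 8618 m/s.
Δv₁ = v_p − v_c1 = 1201 m/s.
At r₂: circular v_c2 = √(μ/r₂) = 5146 m/s; transfer-apogee v_a = √[μ(2/r₂ − 1/a_t)] = 4149 m/s.
Δv₂ = v_c2 − v_a = 997.3 m/s.
Total Δv = Δv₁ + Δv₂ = 2198 m/s.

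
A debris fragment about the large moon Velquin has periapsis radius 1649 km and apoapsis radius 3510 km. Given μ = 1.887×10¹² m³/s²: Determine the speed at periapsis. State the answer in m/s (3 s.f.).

v ≈ 1250 m/s

Semi-major axis a = (r_p + r_a)/2 = 2579.5 km = 2.580×10⁶ m.
Vis-viva: v² = μ(2/r − 1/a) = 1.887×10¹² × (1.213×10⁻⁶ − 3.877×10⁻⁷) = 1.557×10⁶ m²/s².
v = 1248 m/s.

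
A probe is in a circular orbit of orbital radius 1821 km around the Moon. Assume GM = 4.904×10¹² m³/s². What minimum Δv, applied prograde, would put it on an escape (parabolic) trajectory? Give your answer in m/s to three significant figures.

r = 1821 km = 1.821×10⁶ m.
Circular speed v_c = √(μ/r) = 1641 m/s.
Escape speed v_esc = √(2μ/r) = √2 × v_c = 2321 m/s.
Δv = v_esc − v_c = 679.7 m/s.

Δv ≈ 680 m/s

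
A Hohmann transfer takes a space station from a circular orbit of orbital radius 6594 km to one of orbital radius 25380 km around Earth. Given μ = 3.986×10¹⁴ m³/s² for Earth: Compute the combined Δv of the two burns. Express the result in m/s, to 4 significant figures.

Δv_total ≈ 3439 m/s

r₁ = 6594 km = 6.594×10⁶ m.
r₂ = 25380 km = 2.538×10⁷ m.
Transfer ellipse a_t = (r₁ + r₂)/2 = 1.599×10⁷ m.
At r₁: circular v_c1 = √(μ/r₁) = 7775 m/s; transfer-perigee v_p = √[μ(2/r₁ − 1/a_t)] = 9796 m/s.
Δv₁ = v_p − v_c1 = 2021 m/s.
At r₂: circular v_c2 = √(μ/r₂) = 3963 m/s; transfer-apogee v_a = √[μ(2/r₂ − 1/a_t)] = 2545 m/s.
Δv₂ = v_c2 − v_a = 1418 m/s.
Total Δv = Δv₁ + Δv₂ = 3439 m/s.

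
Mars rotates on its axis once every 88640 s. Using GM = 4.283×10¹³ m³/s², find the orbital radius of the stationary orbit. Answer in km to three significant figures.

A synchronous orbit has period T, so by Kepler's third law a = (μT²/4π²)^(1/3).
μT²/4π² = 4.283×10¹³ × (8.864×10⁴)² / 39.48 = 8.524×10²¹ m³.
a = 2.043×10⁷ m = 20428 km.

r_sync ≈ 20400 km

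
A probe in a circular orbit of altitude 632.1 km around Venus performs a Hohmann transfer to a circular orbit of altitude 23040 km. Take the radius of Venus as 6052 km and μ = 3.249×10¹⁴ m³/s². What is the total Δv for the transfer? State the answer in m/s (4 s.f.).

r₁ = 6052 + 632.1 = 6684.1 km = 6.6841×10⁶ m.
r₂ = 6052 + 23040 = 29092 km = 2.9092×10⁷ m.
Transfer ellipse a_t = (r₁ + r₂)/2 = 1.789×10⁷ m.
At r₁: circular v_c1 = √(μ/r₁) = 6972 m/s; transfer-periapsis v_p = √[μ(2/r₁ − 1/a_t)] = 8891 m/s.
Δv₁ = v_p − v_c1 = 1919 m/s.
At r₂: circular v_c2 = √(μ/r₂) = 3342 m/s; transfer-apoapsis v_a = √[μ(2/r₂ − 1/a_t)] = 2043 m/s.
Δv₂ = v_c2 − v_a = 1299 m/s.
Total Δv = Δv₁ + Δv₂ = 3218 m/s.

Δv_total ≈ 3218 m/s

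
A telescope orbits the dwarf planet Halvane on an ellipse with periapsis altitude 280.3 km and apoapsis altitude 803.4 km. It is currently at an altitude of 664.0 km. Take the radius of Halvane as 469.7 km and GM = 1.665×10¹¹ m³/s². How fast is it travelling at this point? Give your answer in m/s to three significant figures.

r_p = 469.7 + 280.3 = 750.00 km = 7.5000×10⁵ m.
r_a = 469.7 + 803.4 = 1273.1 km = 1.2731×10⁶ m.
r = 469.7 + 664.0 = 1133.7 km = 1.134×10⁶ m.
Semi-major axis a = (r_p + r_a)/2 = 1011.5 km = 1.012×10⁶ m.
Vis-viva: v² = μ(2/r − 1/a) = 1.665×10¹¹ × (1.764×10⁻⁶ − 9.886×10⁻⁷) = 1.291×10⁵ m²/s².
v = 359.3 m/s.

v ≈ 359 m/s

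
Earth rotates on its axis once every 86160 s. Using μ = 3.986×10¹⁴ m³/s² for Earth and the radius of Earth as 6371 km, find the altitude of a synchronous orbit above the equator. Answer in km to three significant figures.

A synchronous orbit has period T, so by Kepler's third law a = (μT²/4π²)^(1/3).
μT²/4π² = 3.986×10¹⁴ × (8.616×10⁴)² / 39.48 = 7.495×10²² m³.
a = 4.216×10⁷ m = 42163 km.
Altitude h = a − R = 42163 − 6371 = 35792 km.

h_sync ≈ 35800 km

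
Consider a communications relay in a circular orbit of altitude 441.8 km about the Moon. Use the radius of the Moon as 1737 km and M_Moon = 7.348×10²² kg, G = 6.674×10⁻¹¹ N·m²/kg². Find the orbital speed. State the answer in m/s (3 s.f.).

v ≈ 1500 m/s

μ = GM = 6.674×10⁻¹¹ × 7.348×10²² = 4.904×10¹² m³/s².
r = 1737 + 441.8 = 2178.8 km = 2.1788×10⁶ m.
For a circular orbit v = √(μ/r) = √(4.904×10¹² / 2.179×10⁶) = √(2.251×10⁶) = 1500 m/s.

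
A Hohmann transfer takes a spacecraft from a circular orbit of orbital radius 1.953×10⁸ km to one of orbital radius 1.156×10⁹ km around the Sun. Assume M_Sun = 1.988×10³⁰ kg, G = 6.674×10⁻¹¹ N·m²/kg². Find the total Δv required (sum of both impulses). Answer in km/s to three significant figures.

μ = GM = 6.674×10⁻¹¹ × 1.988×10³⁰ = 1.327×10²⁰ m³/s².
r₁ = 1.953×10⁸ km = 1.953×10¹¹ m.
r₂ = 1.156×10⁹ km = 1.156×10¹² m.
Transfer ellipse a_t = (r₁ + r₂)/2 = 6.756×10¹¹ m.
At r₁: circular v_c1 = √(μ/r₁) = 26060 m/s; transfer-perihelion v_p = √[μ(2/r₁ − 1/a_t)] = 34090 m/s.
Δv₁ = v_p − v_c1 = 8029 m/s.
At r₂: circular v_c2 = √(μ/r₂) = 10710 m/s; transfer-aphelion v_a = √[μ(2/r₂ − 1/a_t)] = 5760 m/s.
Δv₂ = v_c2 − v_a = 4953 m/s.
Total Δv = Δv₁ + Δv₂ = 12980 m/s = 12.98 km/s.

Δv_total ≈ 13.0 km/s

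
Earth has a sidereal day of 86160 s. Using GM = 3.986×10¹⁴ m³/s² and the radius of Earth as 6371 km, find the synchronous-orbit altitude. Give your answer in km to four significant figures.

A synchronous orbit has period T, so by Kepler's third law a = (μT²/4π²)^(1/3).
μT²/4π² = 3.986×10¹⁴ × (8.616×10⁴)² / 39.48 = 7.495×10²² m³.
a = 4.216×10⁷ m = 42163 km.
Altitude h = a − R = 42163 − 6371 = 35792 km.

h_sync ≈ 35790 km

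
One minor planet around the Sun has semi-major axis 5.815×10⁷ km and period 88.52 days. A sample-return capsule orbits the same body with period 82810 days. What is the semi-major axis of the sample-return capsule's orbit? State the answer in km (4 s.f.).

Kepler's third law: a³ ∝ T², so a₂ = a₁ (T₂/T₁)^(2/3).
T₂/T₁ = 935.5, (T₂/T₁)^(2/3) = 95.65.
a₂ = 5.815×10⁷ × 95.65 = 5.562×10⁹ km.

a₂ ≈ 5.562×10⁹ km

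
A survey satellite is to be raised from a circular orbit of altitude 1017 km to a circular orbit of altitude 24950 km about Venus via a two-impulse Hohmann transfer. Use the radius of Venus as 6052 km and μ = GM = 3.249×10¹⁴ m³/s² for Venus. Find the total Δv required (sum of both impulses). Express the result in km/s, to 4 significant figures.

Δv_total ≈ 3.137 km/s

r₁ = 6052 + 1017 = 7069.0 km = 7.0690×10⁶ m.
r₂ = 6052 + 24950 = 31002 km = 3.1002×10⁷ m.
Transfer ellipse a_t = (r₁ + r₂)/2 = 1.904×10⁷ m.
At r₁: circular v_c1 = √(μ/r₁) = 6779 m/s; transfer-periapsis v_p = √[μ(2/r₁ − 1/a_t)] = 8652 m/s.
Δv₁ = v_p − v_c1 = 1872 m/s.
At r₂: circular v_c2 = √(μ/r₂) = 3237 m/s; transfer-apoapsis v_a = √[μ(2/r₂ − 1/a_t)] = 1973 m/s.
Δv₂ = v_c2 − v_a = 1265 m/s.
Total Δv = Δv₁ + Δv₂ = 3137 m/s = 3.137 km/s.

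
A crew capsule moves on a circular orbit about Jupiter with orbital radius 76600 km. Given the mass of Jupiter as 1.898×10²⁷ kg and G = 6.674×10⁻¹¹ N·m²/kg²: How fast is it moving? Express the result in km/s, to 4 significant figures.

v ≈ 40.67 km/s

μ = GM = 6.674×10⁻¹¹ × 1.898×10²⁷ = 1.267×10¹⁷ m³/s².
r = 76600 km = 7.660×10⁷ m.
For a circular orbit v = √(μ/r) = √(1.267×10¹⁷ / 7.660×10⁷) = √(1.654×10⁹) = 40670 m/s.
That is 40.67 km/s.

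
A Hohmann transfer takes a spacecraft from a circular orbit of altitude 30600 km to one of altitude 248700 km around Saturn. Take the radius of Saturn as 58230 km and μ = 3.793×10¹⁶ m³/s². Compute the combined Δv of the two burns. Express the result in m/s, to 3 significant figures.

r₁ = 58230 + 30600 = 88830 km = 8.8830×10⁷ m.
r₂ = 58230 + 248700 = 306930 km = 3.0693×10⁸ m.
Transfer ellipse a_t = (r₁ + r₂)/2 = 1.979×10⁸ m.
At r₁: circular v_c1 = √(μ/r₁) = 20660 m/s; transfer-perikrone v_p = √[μ(2/r₁ − 1/a_t)] = 25740 m/s.
Δv₁ = v_p − v_c1 = 5071 m/s.
At r₂: circular v_c2 = √(μ/r₂) = 11120 m/s; transfer-apokrone v_a = √[μ(2/r₂ − 1/a_t)] = 7448 m/s.
Δv₂ = v_c2 − v_a = 3668 m/s.
Total Δv = Δv₁ + Δv₂ = 8740 m/s.

Δv_total ≈ 8740 m/s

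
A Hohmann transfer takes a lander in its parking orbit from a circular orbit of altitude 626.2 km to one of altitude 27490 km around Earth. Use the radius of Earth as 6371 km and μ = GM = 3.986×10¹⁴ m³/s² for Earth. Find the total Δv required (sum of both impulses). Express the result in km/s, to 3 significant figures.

r₁ = 6371 + 626.2 = 6997.2 km = 6.9972×10⁶ m.
r₂ = 6371 + 27490 = 33861 km = 3.3861×10⁷ m.
Transfer ellipse a_t = (r₁ + r₂)/2 = 2.043×10⁷ m.
At r₁: circular v_c1 = √(μ/r₁) = 7548 m/s; transfer-perigee v_p = √[μ(2/r₁ − 1/a_t)] = 9717 m/s.
Δv₁ = v_p − v_c1 = 2169 m/s.
At r₂: circular v_c2 = √(μ/r₂) = 3431 m/s; transfer-apogee v_a = √[μ(2/r₂ − 1/a_t)] = 2008 m/s.
Δv₂ = v_c2 − v_a = 1423 m/s.
Total Δv = Δv₁ + Δv₂ = 3592 m/s = 3.592 km/s.

Δv_total ≈ 3.59 km/s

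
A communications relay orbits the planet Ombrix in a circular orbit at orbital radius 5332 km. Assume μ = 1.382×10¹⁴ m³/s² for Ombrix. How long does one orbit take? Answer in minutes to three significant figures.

r = 5332 km = 5.332×10⁶ m.
Kepler's third law: T = 2π√(r³/μ) = 2π√((5.332×10⁶)³ / 1.382×10¹⁴).
r³/μ = 1.097×10⁶ s², so T = 2π × 1.047×10³ = 6.581×10³ s.
Converting: 6.581×10³ s ÷ 60.00 = 109.7 minutes.

T ≈ 110 minutes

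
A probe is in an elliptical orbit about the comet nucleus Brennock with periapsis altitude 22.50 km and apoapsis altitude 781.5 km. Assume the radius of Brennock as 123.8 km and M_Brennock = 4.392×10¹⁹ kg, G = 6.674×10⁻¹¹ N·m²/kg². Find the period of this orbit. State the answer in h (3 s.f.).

μ = GM = 6.674×10⁻¹¹ × 4.392×10¹⁹ = 2.931×10⁹ m³/s².
r_p = 123.8 + 22.50 = 146.30 km = 1.4630×10⁵ m.
r_a = 123.8 + 781.5 = 905.30 km = 9.0530×10⁵ m.
Semi-major axis a = (r_p + r_a)/2 = (146.30 + 905.30)/2 = 525.80 km = 5.258×10⁵ m.
By Kepler's third law T = 2π√(a³/μ) = 2π × 7.042×10³ = 4.425×10⁴ s.
= 12.29 h.

T ≈ 12.3 h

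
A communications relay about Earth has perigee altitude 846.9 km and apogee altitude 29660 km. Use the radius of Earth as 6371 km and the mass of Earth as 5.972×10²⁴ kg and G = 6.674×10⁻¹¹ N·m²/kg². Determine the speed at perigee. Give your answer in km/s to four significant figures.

v ≈ 9.592 km/s

μ = GM = 6.674×10⁻¹¹ × 5.972×10²⁴ = 3.986×10¹⁴ m³/s².
r_p = 6371 + 846.9 = 7217.9 km = 7.2179×10⁶ m.
r_a = 6371 + 29660 = 36031 km = 3.6031×10⁷ m.
Semi-major axis a = (r_p + r_a)/2 = 21624 km = 2.162×10⁷ m.
Vis-viva: v² = μ(2/r − 1/a) = 3.986×10¹⁴ × (2.771×10⁻⁷ − 4.624×10⁻⁸) = 9.201×10⁷ m²/s².
v = 9592 m/s = 9.592 km/s.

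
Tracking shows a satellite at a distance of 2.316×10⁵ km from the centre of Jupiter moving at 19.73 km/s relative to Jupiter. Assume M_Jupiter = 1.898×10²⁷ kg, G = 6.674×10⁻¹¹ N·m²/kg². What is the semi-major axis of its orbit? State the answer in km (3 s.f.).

μ = GM = 6.674×10⁻¹¹ × 1.898×10²⁷ = 1.267×10¹⁷ m³/s².
r = 2.316×10⁸ m.
Vis-viva rearranged: 1/a = 2/r − v²/μ = 8.636×10⁻⁹ − 3.073×10⁻⁹ = 5.563×10⁻⁹ m⁻¹.
a = 1.798×10⁸ m = 1.7977×10⁵ km.

a ≈ 1.80×10⁵ km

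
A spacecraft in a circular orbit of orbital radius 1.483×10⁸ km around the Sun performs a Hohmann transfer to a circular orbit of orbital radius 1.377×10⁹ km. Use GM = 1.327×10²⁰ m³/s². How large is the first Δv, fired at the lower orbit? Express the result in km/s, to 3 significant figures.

Δv ≈ 10.3 km/s

r₁ = 1.483×10⁸ km = 1.483×10¹¹ m.
r₂ = 1.377×10⁹ km = 1.377×10¹² m.
Transfer ellipse a_t = (r₁ + r₂)/2 = 7.626×10¹¹ m.
At r₁: circular v_c1 = √(μ/r₁) = 29910 m/s; transfer-perihelion v_p = √[μ(2/r₁ − 1/a_t)] = 40190 m/s.
Δv₁ = v_p − v_c1 = 10280 m/s.
= 10.28 km/s.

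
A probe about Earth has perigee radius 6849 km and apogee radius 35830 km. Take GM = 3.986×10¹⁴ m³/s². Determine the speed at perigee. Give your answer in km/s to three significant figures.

Semi-major axis a = (r_p + r_a)/2 = 21340 km = 2.134×10⁷ m.
Vis-viva: v² = μ(2/r − 1/a) = 3.986×10¹⁴ × (2.920×10⁻⁷ − 4.686×10⁻⁸) = 9.772×10⁷ m²/s².
v = 9885 m/s = 9.885 km/s.

v ≈ 9.89 km/s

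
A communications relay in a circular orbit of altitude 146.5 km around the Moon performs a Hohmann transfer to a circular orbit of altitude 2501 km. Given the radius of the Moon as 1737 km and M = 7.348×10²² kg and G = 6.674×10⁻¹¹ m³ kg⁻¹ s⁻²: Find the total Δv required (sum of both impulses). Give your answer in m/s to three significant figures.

μ = GM = 6.674×10⁻¹¹ × 7.348×10²² = 4.904×10¹² m³/s².
r₁ = 1737 + 146.5 = 1883.5 km = 1.8835×10⁶ m.
r₂ = 1737 + 2501 = 4238.0 km = 4.2380×10⁶ m.
Transfer ellipse a_t = (r₁ + r₂)/2 = 3.061×10⁶ m.
At r₁: circular v_c1 = √(μ/r₁) = 1614 m/s; transfer-perilune v_p = √[μ(2/r₁ − 1/a_t)] = 1899 m/s.
Δv₁ = v_p − v_c1 = 285.1 m/s.
At r₂: circular v_c2 = √(μ/r₂) = 1076 m/s; transfer-apolune v_a = √[μ(2/r₂ − 1/a_t)] = 843.9 m/s.
Δv₂ = v_c2 − v_a = 231.9 m/s.
Total Δv = Δv₁ + Δv₂ = 517.0 m/s.

Δv_total ≈ 517 m/s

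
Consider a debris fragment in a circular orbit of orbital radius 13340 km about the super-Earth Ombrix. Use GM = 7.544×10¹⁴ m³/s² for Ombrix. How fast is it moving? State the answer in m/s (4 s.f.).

v ≈ 7520 m/s

r = 13340 km = 1.334×10⁷ m.
For a circular orbit v = √(μ/r) = √(7.544×10¹⁴ / 1.334×10⁷) = √(5.655×10⁷) = 7520 m/s.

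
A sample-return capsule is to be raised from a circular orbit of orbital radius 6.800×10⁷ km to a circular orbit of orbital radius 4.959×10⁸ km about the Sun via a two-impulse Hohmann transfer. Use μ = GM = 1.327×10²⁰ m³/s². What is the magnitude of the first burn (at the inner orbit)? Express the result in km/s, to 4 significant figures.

r₁ = 6.800×10⁷ km = 6.800×10¹⁰ m.
r₂ = 4.959×10⁸ km = 4.959×10¹¹ m.
Transfer ellipse a_t = (r₁ + r₂)/2 = 2.820×10¹¹ m.
At r₁: circular v_c1 = √(μ/r₁) = 44180 m/s; transfer-perihelion v_p = √[μ(2/r₁ − 1/a_t)] = 58590 m/s.
Δv₁ = v_p − v_c1 = 14410 m/s.
= 14.41 km/s.

Δv ≈ 14.41 km/s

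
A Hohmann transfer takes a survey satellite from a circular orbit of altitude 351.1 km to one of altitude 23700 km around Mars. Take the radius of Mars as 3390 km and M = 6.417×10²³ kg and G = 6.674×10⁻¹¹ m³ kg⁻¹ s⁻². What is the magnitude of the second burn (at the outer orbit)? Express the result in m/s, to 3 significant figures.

μ = GM = 6.674×10⁻¹¹ × 6.417×10²³ = 4.283×10¹³ m³/s².
r₁ = 3390 + 351.1 = 3741.1 km = 3.7411×10⁶ m.
r₂ = 3390 + 23700 = 27090 km = 2.7090×10⁷ m.
Transfer ellipse a_t = (r₁ + r₂)/2 = 1.542×10⁷ m.
At r₁: circular v_c1 = √(μ/r₁) = 3383 m/s; transfer-periapsis v_p = √[μ(2/r₁ − 1/a_t)] = 4485 m/s.
At r₂: circular v_c2 = √(μ/r₂) = 1257 m/s; transfer-apoapsis v_a = √[μ(2/r₂ − 1/a_t)] = 619.4 m/s.
Δv₂ = v_c2 − v_a = 637.9 m/s.

Δv ≈ 638 m/s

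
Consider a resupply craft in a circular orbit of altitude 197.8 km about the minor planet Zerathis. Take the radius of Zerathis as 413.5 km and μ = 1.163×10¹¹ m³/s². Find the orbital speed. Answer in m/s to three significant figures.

v ≈ 436 m/s

r = 413.5 + 197.8 = 611.30 km = 6.1130×10⁵ m.
For a circular orbit v = √(μ/r) = √(1.163×10¹¹ / 6.113×10⁵) = √(1.903×10⁵) = 436.2 m/s.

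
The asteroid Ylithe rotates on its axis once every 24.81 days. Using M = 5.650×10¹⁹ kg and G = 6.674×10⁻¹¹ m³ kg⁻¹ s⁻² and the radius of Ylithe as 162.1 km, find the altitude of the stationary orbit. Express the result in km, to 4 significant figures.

h_sync ≈ 7437 km

μ = GM = 6.674×10⁻¹¹ × 5.650×10¹⁹ = 3.771×10⁹ m³/s².
T = 24.81 days = 2.144×10⁶ s.
A synchronous orbit has period T, so by Kepler's third law a = (μT²/4π²)^(1/3).
μT²/4π² = 3.771×10⁹ × (2.144×10⁶)² / 39.48 = 4.389×10²⁰ m³.
a = 7.600×10⁶ m = 7599.5 km.
Altitude h = a − R = 7599.5 − 162.1 = 7437.4 km.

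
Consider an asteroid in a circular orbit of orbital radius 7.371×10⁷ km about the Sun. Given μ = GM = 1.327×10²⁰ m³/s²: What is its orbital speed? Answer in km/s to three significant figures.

r = 7.371×10⁷ km = 7.371×10¹⁰ m.
For a circular orbit v = √(μ/r) = √(1.327×10²⁰ / 7.371×10¹⁰) = √(1.800×10⁹) = 42430 m/s.
That is 42.43 km/s.

v ≈ 42.4 km/s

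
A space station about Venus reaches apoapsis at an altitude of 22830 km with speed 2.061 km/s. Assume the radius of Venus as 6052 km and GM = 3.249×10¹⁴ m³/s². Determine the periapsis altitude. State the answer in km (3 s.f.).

periapsis altitude ≈ 670 km

r_a = 6052 + 22830 = 28882 km = 2.888×10⁷ m.
Specific energy ε = v²/2 − μ/r = -9.125×10⁶ J/kg, so a = −μ/(2ε) = 1.780×10⁷ m.
The apsides satisfy r_p + r_a = 2a, so the periapsis radius is 2a − r_a = 6.722×10⁶ m = 6722.1 km.
Periapsis altitude = 6722.1 − 6052 = 670.07 km.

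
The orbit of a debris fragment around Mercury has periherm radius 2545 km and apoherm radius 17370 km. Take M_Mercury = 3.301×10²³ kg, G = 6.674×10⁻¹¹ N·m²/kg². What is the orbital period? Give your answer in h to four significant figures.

μ = GM = 6.674×10⁻¹¹ × 3.301×10²³ = 2.203×10¹³ m³/s².
Semi-major axis a = (r_p + r_a)/2 = (2545.0 + 17370)/2 = 9957.5 km = 9.958×10⁶ m.
By Kepler's third law T = 2π√(a³/μ) = 2π × 6.694×10³ = 4.206×10⁴ s.
= 11.68 h.

T ≈ 11.68 h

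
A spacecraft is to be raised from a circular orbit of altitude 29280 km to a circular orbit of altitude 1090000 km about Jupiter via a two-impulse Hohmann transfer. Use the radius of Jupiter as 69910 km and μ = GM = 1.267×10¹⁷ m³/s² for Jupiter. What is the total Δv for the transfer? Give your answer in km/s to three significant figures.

r₁ = 69910 + 29280 = 99190 km = 9.9190×10⁷ m.
r₂ = 69910 + 1090000 = 1159900 km = 1.1599×10⁹ m.
Transfer ellipse a_t = (r₁ + r₂)/2 = 6.296×10⁸ m.
At r₁: circular v_c1 = √(μ/r₁) = 35740 m/s; transfer-perijove v_p = √[μ(2/r₁ − 1/a_t)] = 48510 m/s.
Δv₁ = v_p − v_c1 = 12770 m/s.
At r₂: circular v_c2 = √(μ/r₂) = 10450 m/s; transfer-apojove v_a = √[μ(2/r₂ − 1/a_t)] = 4149 m/s.
Δv₂ = v_c2 − v_a = 6303 m/s.
Total Δv = Δv₁ + Δv₂ = 19080 m/s = 19.08 km/s.

Δv_total ≈ 19.1 km/s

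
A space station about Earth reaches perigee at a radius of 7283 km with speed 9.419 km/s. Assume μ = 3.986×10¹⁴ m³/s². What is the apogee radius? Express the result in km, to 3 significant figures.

apogee radius ≈ 31100 km

r_p = 7.283×10⁶ m.
Specific energy ε = v²/2 − μ/r = -1.037×10⁷ J/kg, so a = −μ/(2ε) = 1.922×10⁷ m.
The apsides satisfy r_p + r_a = 2a, so the apogee radius is 2a − r_p = 3.115×10⁷ m = 31150 km.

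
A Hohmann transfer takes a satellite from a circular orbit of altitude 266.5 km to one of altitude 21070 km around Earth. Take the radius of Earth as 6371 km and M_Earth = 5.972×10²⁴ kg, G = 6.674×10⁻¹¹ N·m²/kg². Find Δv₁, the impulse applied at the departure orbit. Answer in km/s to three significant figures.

Δv ≈ 2.08 km/s

μ = GM = 6.674×10⁻¹¹ × 5.972×10²⁴ = 3.986×10¹⁴ m³/s².
r₁ = 6371 + 266.5 = 6637.5 km = 6.6375×10⁶ m.
r₂ = 6371 + 21070 = 27441 km = 2.7441×10⁷ m.
Transfer ellipse a_t = (r₁ + r₂)/2 = 1.704×10⁷ m.
At r₁: circular v_c1 = √(μ/r₁) = 7749 m/s; transfer-perigee v_p = √[μ(2/r₁ − 1/a_t)] = 9834 m/s.
Δv₁ = v_p − v_c1 = 2085 m/s.
= 2.085 km/s.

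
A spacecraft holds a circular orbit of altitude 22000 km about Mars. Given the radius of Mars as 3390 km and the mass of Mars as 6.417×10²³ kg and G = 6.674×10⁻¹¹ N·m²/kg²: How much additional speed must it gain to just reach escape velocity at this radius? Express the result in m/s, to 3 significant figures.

Δv ≈ 538 m/s

μ = GM = 6.674×10⁻¹¹ × 6.417×10²³ = 4.283×10¹³ m³/s².
r = 3390 + 22000 = 25390 km = 2.5390×10⁷ m.
Circular speed v_c = √(μ/r) = 1299 m/s.
Escape speed v_esc = √(2μ/r) = √2 × v_c = 1837 m/s.
Δv = v_esc − v_c = 538.0 m/s.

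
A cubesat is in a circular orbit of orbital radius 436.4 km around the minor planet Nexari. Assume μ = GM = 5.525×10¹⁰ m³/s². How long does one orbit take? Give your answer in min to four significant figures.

T ≈ 128.4 min

r = 436.4 km = 4.364×10⁵ m.
Kepler's third law: T = 2π√(r³/μ) = 2π√((4.364×10⁵)³ / 5.525×10¹⁰).
r³/μ = 1.504×10⁶ s², so T = 2π × 1.226×10³ = 7.706×10³ s.
Converting: 7.706×10³ s ÷ 60.00 = 128.4 min.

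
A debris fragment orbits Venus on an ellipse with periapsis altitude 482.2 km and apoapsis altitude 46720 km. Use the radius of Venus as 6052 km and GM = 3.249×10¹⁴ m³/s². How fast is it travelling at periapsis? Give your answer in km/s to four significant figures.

r_p = 6052 + 482.2 = 6534.2 km = 6.5342×10⁶ m.
r_a = 6052 + 46720 = 52772 km = 5.2772×10⁷ m.
Semi-major axis a = (r_p + r_a)/2 = 29653 km = 2.965×10⁷ m.
Vis-viva: v² = μ(2/r − 1/a) = 3.249×10¹⁴ × (3.061×10⁻⁷ − 3.372×10⁻⁸) = 8.849×10⁷ m²/s².
v = 9407 m/s = 9.407 km/s.

v ≈ 9.407 km/s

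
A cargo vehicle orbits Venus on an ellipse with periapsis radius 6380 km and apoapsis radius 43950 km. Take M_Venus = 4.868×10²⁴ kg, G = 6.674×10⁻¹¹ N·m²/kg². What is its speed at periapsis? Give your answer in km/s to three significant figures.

μ = GM = 6.674×10⁻¹¹ × 4.868×10²⁴ = 3.249×10¹⁴ m³/s².
Semi-major axis a = (r_p + r_a)/2 = 25165 km = 2.516×10⁷ m.
Vis-viva: v² = μ(2/r − 1/a) = 3.249×10¹⁴ × (3.135×10⁻⁷ − 3.974×10⁻⁸) = 8.894×10⁷ m²/s².
v = 9431 m/s = 9.431 km/s.

v ≈ 9.43 km/s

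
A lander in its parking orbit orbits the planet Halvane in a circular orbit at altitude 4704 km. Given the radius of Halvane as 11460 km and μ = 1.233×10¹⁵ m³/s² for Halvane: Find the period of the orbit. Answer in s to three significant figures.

r = 11460 + 4704 = 16164 km = 1.6164×10⁷ m.
Kepler's third law: T = 2π√(r³/μ) = 2π√((1.616×10⁷)³ / 1.233×10¹⁵).
r³/μ = 3.425×10⁶ s², so T = 2π × 1.851×10³ = 1.163×10⁴ s.

T ≈ 11600 s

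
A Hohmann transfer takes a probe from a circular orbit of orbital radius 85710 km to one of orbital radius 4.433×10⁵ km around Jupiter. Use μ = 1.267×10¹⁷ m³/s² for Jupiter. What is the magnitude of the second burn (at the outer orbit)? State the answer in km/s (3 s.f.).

r₁ = 85710 km = 8.571×10⁷ m.
r₂ = 4.433×10⁵ km = 4.433×10⁸ m.
Transfer ellipse a_t = (r₁ + r₂)/2 = 2.645×10⁸ m.
At r₁: circular v_c1 = √(μ/r₁) = 38450 m/s; transfer-perijove v_p = √[μ(2/r₁ − 1/a_t)] = 49770 m/s.
At r₂: circular v_c2 = √(μ/r₂) = 16910 m/s; transfer-apojove v_a = √[μ(2/r₂ − 1/a_t)] = 9624 m/s.
Δv₂ = v_c2 − v_a = 7282 m/s.
= 7.282 km/s.

Δv ≈ 7.28 km/s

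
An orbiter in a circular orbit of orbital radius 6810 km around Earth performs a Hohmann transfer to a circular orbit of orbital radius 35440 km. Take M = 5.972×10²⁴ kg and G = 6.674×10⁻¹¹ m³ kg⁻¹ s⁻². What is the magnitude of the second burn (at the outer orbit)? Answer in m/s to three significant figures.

μ = GM = 6.674×10⁻¹¹ × 5.972×10²⁴ = 3.986×10¹⁴ m³/s².
r₁ = 6810 km = 6.810×10⁶ m.
r₂ = 35440 km = 3.544×10⁷ m.
Transfer ellipse a_t = (r₁ + r₂)/2 = 2.112×10⁷ m.
At r₁: circular v_c1 = √(μ/r₁) = 7650 m/s; transfer-perigee v_p = √[μ(2/r₁ − 1/a_t)] = 9909 m/s.
At r₂: circular v_c2 = √(μ/r₂) = 3354 m/s; transfer-apogee v_a = √[μ(2/r₂ − 1/a_t)] = 1904 m/s.
Δv₂ = v_c2 − v_a = 1449 m/s.

Δv ≈ 1450 m/s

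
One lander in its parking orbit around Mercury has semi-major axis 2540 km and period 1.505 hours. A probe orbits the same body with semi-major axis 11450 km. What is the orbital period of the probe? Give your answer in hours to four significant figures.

T₂ ≈ 14.40 hours

Kepler's third law: T² ∝ a³, so T₂ = T₁ (a₂/a₁)^(3/2).
a₂/a₁ = 4.508, (a₂/a₁)^(3/2) = 9.571.
T₂ = 1.505 × 9.571 = 14.40 hours.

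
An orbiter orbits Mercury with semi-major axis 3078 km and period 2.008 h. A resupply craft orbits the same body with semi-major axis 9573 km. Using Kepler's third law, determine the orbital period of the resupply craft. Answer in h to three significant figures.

T₂ ≈ 11.0 h

Kepler's third law: T² ∝ a³, so T₂ = T₁ (a₂/a₁)^(3/2).
a₂/a₁ = 3.110, (a₂/a₁)^(3/2) = 5.485.
T₂ = 2.008 × 5.485 = 11.01 h.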